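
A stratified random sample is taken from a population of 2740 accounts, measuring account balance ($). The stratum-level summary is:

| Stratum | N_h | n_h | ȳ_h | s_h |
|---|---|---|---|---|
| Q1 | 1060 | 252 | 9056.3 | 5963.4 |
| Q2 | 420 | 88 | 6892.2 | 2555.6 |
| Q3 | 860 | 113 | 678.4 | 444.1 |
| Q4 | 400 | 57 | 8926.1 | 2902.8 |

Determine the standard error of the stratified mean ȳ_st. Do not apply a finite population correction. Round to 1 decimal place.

V̂(ȳ_st) = Σ W_h² s_h²/n_h, with W_h = N_h/N and N = 2740:
  stratum Q1: (1060/2740)²·5963.4²/252 = 21120.2
  stratum Q2: (420/2740)²·2555.6²/88 = 1743.82
  stratum Q3: (860/2740)²·444.1²/113 = 171.941
  stratum Q4: (400/2740)²·2902.8²/57 = 3150.49
V̂(ȳ_st) = 26186.4
SE(ȳ_st) = √26186.4 = 161.822

SE(ȳ_st) ≈ 161.8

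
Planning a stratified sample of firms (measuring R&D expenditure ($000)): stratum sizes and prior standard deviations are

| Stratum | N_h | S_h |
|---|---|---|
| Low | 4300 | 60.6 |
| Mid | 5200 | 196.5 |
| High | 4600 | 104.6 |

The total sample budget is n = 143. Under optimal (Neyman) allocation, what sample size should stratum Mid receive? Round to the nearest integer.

Neyman allocation: n_h = n · N_h S_h / Σ N_i S_i, with n = 143.
  stratum Low: N_h·S_h = 4300·60.6 = 260580.00
  stratum Mid: N_h·S_h = 5200·196.5 = 1021800.00
  stratum High: N_h·S_h = 4600·104.6 = 481160.00
Σ N_h S_h = 1763540.00
n for stratum Mid = 143·1021800.00/1763540.00 = 82.855 → 83

83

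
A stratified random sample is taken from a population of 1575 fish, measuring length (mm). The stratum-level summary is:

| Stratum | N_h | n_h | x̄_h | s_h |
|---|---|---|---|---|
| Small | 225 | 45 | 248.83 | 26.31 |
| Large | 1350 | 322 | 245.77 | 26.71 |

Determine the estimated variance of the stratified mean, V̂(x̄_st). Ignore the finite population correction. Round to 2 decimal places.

V̂(x̄_st) = Σ W_h² s_h²/n_h, with W_h = N_h/N and N = 1575:
  stratum Small: (225/1575)²·26.31²/45 = 0.31393
  stratum Large: (1350/1575)²·26.71²/322 = 1.62779
V̂(x̄_st) = 1.94172

V̂(x̄_st) ≈ 1.94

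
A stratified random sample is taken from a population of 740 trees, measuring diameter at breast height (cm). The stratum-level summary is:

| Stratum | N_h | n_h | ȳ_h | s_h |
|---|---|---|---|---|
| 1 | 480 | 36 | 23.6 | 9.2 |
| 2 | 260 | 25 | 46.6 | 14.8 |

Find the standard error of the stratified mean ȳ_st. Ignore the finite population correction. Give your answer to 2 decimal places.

V̂(ȳ_st) = Σ W_h² s_h²/n_h, with W_h = N_h/N and N = 740:
  stratum 1: (480/740)²·9.2²/36 = 0.989218
  stratum 2: (260/740)²·14.8²/25 = 1.0816
V̂(ȳ_st) = 2.07082
SE(ȳ_st) = √2.07082 = 1.43903

SE(ȳ_st) ≈ 1.44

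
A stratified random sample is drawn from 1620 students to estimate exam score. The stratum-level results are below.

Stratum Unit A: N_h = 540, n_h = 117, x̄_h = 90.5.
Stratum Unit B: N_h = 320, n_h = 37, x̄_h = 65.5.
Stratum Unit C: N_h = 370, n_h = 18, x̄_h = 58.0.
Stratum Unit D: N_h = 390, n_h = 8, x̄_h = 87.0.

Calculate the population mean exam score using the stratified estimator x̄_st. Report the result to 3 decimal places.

x̄_st ≈ 77.296

N = Σ N_h = 1620. Stratum weights W_h = N_h/N.
x̄_st = (540·90.5 + 320·65.5 + 370·58.0 + 390·87.0) / 1620 = 77.29630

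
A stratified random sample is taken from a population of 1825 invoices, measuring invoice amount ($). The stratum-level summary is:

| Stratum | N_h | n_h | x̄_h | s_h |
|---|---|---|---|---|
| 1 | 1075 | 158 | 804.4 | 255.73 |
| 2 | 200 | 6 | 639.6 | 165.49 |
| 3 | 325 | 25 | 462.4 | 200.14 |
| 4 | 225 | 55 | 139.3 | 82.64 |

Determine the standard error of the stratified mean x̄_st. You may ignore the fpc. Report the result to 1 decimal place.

SE(x̄_st) ≈ 15.8

V̂(x̄_st) = Σ W_h² s_h²/n_h, with W_h = N_h/N and N = 1825:
  stratum 1: (1075/1825)²·255.73²/158 = 143.614
  stratum 2: (200/1825)²·165.49²/6 = 54.8184
  stratum 3: (325/1825)²·200.14²/25 = 50.8123
  stratum 4: (225/1825)²·82.64²/55 = 1.88737
V̂(x̄_st) = 251.132
SE(x̄_st) = √251.132 = 15.8472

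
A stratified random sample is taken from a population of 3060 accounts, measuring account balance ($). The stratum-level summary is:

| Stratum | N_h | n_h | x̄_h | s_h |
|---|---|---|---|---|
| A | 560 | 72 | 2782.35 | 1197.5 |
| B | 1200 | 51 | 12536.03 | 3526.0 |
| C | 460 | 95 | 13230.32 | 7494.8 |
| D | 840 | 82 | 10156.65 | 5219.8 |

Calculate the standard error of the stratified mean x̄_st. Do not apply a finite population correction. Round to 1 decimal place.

V̂(x̄_st) = Σ W_h² s_h²/n_h, with W_h = N_h/N and N = 3060:
  stratum A: (560/3060)²·1197.5²/72 = 667.04
  stratum B: (1200/3060)²·3526.0²/51 = 37489.9
  stratum C: (460/3060)²·7494.8²/95 = 13361.9
  stratum D: (840/3060)²·5219.8²/82 = 25038.6
V̂(x̄_st) = 76557.4
SE(x̄_st) = √76557.4 = 276.69

SE(x̄_st) ≈ 276.7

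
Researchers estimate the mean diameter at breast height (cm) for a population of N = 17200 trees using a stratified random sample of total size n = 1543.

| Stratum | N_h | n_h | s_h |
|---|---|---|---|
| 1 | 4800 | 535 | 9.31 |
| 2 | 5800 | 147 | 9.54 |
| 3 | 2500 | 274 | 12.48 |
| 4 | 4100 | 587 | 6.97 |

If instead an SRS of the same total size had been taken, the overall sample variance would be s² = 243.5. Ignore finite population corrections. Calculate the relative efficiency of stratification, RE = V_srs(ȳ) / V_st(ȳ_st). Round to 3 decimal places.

RE ≈ 1.582

V̂(ȳ_st) = Σ W_h² s_h²/n_h, with W_h = N_h/N and N = 17200:
  stratum 1: (4800/17200)²·9.31²/535 = 0.0126174
  stratum 2: (5800/17200)²·9.54²/147 = 0.0704009
  stratum 3: (2500/17200)²·12.48²/274 = 0.0120089
  stratum 4: (4100/17200)²·6.97²/587 = 0.0047026
V_st = 0.0997298
V_srs = s²/n = 243.5/1543 = 0.157809
Relative efficiency = V_srs / V_st = 0.157809/0.0997298 = 1.5824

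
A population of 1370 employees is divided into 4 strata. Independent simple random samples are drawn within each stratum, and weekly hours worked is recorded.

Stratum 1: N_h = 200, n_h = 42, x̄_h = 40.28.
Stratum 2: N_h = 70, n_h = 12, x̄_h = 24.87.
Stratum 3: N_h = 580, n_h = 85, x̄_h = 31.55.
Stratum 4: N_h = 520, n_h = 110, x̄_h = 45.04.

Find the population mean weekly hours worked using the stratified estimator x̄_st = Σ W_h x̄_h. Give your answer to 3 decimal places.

N = Σ N_h = 1370. Stratum weights W_h = N_h/N.
x̄_st = (200·40.28 + 70·24.87 + 580·31.55 + 520·45.04) / 1370 = 37.60343

x̄_st ≈ 37.603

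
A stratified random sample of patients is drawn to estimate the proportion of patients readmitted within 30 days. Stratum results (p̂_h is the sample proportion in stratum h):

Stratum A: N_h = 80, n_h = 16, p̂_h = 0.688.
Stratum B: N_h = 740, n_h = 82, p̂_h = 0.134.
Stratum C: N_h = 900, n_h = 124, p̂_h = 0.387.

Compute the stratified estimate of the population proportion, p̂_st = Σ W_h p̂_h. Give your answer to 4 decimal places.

N = 1720; stratum weights W_h = N_h/N.
p̂_st = Σ W_h p̂_h = (80·0.688 + 740·0.134 + 900·0.387)/1720 = 0.29215

p̂_st ≈ 0.2922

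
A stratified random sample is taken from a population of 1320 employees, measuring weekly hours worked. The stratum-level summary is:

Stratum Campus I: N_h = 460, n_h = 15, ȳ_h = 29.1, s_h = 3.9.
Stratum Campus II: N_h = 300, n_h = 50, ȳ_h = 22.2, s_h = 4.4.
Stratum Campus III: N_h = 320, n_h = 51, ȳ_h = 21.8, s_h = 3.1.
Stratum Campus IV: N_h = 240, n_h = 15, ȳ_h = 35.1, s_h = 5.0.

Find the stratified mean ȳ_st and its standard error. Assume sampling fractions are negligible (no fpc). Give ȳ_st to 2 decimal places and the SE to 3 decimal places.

ȳ_st ≈ 26.85, SE ≈ 0.458

ȳ_st = Σ W_h ȳ_h = (460·29.1 + 300·22.2 + 320·21.8 + 240·35.1)/1320 = 26.85303
V̂(ȳ_st) = Σ W_h² s_h²/n_h, with W_h = N_h/N and N = 1320:
  stratum Campus I: (460/1320)²·3.9²/15 = 0.123142
  stratum Campus II: (300/1320)²·4.4²/50 = 0.02
  stratum Campus III: (320/1320)²·3.1²/51 = 0.011074
  stratum Campus IV: (240/1320)²·5.0²/15 = 0.0550964
V̂(ȳ_st) = 0.209312
SE(ȳ_st) = √0.209312 = 0.457507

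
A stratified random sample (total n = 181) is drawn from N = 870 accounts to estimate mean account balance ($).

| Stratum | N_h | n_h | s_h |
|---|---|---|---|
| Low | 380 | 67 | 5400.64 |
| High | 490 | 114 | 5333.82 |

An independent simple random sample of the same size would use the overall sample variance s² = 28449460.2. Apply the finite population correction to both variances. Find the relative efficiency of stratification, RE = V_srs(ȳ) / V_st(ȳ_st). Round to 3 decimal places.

RE ≈ 0.964

V̂(ȳ_st) = Σ W_h² (1 − n_h/N_h) s_h²/n_h, with W_h = N_h/N and N = 870:
  stratum Low: (380/870)²·(1 − 67/380)·5400.64²/67 = 68407.7
  stratum High: (490/870)²·(1 − 114/490)·5333.82²/114 = 60745.9
V_st = 129154
V_srs = (1 − 181/870)·28449460.2/181 = 124479
Relative efficiency = V_srs / V_st = 124479/129154 = 0.9638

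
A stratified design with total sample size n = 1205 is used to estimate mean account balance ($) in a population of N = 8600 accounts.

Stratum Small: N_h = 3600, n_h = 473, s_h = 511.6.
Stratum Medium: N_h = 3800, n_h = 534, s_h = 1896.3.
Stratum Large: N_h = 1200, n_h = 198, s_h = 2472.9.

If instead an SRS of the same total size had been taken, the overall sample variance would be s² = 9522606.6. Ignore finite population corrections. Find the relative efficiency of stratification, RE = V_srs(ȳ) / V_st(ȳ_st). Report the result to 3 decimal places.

V̂(ȳ_st) = Σ W_h² s_h²/n_h, with W_h = N_h/N and N = 8600:
  stratum Small: (3600/8600)²·511.6²/473 = 96.9634
  stratum Medium: (3800/8600)²·1896.3²/534 = 1314.75
  stratum Large: (1200/8600)²·2472.9²/198 = 601.331
V_st = 2013.04
V_srs = s²/n = 9522606.6/1205 = 7902.58
Relative efficiency = V_srs / V_st = 7902.58/2013.04 = 3.9257

RE ≈ 3.926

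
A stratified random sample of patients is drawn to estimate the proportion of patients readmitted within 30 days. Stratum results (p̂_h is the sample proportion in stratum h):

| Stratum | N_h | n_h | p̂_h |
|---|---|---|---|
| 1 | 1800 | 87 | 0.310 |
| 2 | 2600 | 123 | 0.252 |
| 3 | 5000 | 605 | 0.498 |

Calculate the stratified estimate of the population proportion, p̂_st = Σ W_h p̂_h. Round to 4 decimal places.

p̂_st ≈ 0.3940

N = 9400; stratum weights W_h = N_h/N.
p̂_st = Σ W_h p̂_h = (1800·0.310 + 2600·0.252 + 5000·0.498)/9400 = 0.39396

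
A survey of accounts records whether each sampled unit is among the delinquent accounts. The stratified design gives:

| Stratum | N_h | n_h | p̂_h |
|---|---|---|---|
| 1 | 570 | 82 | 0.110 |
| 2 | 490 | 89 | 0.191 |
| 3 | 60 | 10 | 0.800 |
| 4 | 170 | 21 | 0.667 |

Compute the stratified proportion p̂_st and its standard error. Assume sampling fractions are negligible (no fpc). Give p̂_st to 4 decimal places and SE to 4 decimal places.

p̂_st ≈ 0.2463, SE ≈ 0.0268

N = 1290; stratum weights W_h = N_h/N.
p̂_st = Σ W_h p̂_h = (570·0.110 + 490·0.191 + 60·0.800 + 170·0.667)/1290 = 0.24626
V̂(p̂_st) = Σ W_h² p̂_h(1−p̂_h)/(n_h−1):
  stratum 1: (570/1290)²·0.110·0.890/81 = 0.000235976
  stratum 2: (490/1290)²·0.191·0.809/88 = 0.000253345
  stratum 3: (60/1290)²·0.800·0.200/9 = 3.84592e-05
  stratum 4: (170/1290)²·0.667·0.333/20 = 0.000192867
V̂(p̂_st) = 0.000720647; SE = √V̂ = 0.0268449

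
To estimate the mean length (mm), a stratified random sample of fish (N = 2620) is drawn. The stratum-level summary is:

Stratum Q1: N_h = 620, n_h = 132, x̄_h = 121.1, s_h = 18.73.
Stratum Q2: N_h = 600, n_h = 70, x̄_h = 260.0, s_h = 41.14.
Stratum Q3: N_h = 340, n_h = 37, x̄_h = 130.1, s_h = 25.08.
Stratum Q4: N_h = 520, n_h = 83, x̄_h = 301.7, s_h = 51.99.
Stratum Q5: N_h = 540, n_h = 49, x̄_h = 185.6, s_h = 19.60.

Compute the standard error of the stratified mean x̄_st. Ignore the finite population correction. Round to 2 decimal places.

V̂(x̄_st) = Σ W_h² s_h²/n_h, with W_h = N_h/N and N = 2620:
  stratum Q1: (620/2620)²·18.73²/132 = 0.148827
  stratum Q2: (600/2620)²·41.14²/70 = 1.26803
  stratum Q3: (340/2620)²·25.08²/37 = 0.286292
  stratum Q4: (520/2620)²·51.99²/83 = 1.28282
  stratum Q5: (540/2620)²·19.60²/49 = 0.333044
V̂(x̄_st) = 3.31901
SE(x̄_st) = √3.31901 = 1.82182

SE(x̄_st) ≈ 1.82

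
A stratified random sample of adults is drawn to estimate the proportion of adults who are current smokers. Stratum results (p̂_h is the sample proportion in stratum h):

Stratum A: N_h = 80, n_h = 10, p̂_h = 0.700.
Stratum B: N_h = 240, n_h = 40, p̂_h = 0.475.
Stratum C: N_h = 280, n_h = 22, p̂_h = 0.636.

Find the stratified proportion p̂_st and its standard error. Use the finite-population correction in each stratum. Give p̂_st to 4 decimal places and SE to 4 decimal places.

N = 600; stratum weights W_h = N_h/N.
p̂_st = Σ W_h p̂_h = (80·0.700 + 240·0.475 + 280·0.636)/600 = 0.58013
V̂(p̂_st) = Σ W_h² (1 − n_h/N_h) p̂_h(1−p̂_h)/(n_h−1):
  stratum A: (80/600)²·(1 − 10/80)·0.700·0.300/9 = 0.000362963
  stratum B: (240/600)²·(1 − 40/240)·0.475·0.525/39 = 0.000852564
  stratum C: (280/600)²·(1 − 22/280)·0.636·0.364/21 = 0.00221215
V̂(p̂_st) = 0.00342768; SE = √V̂ = 0.0585464

p̂_st ≈ 0.5801, SE ≈ 0.0585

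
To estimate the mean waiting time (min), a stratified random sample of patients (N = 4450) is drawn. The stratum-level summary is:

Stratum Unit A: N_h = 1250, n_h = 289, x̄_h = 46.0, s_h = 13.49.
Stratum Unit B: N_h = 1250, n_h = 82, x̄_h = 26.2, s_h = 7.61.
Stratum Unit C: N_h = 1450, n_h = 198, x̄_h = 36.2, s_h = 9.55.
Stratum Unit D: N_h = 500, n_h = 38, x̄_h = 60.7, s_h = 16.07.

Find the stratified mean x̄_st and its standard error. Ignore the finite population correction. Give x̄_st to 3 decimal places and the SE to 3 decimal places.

x̄_st = Σ W_h x̄_h = (1250·46.0 + 1250·26.2 + 1450·36.2 + 500·60.7)/4450 = 38.89663
V̂(x̄_st) = Σ W_h² s_h²/n_h, with W_h = N_h/N and N = 4450:
  stratum Unit A: (1250/4450)²·13.49²/289 = 0.0496851
  stratum Unit B: (1250/4450)²·7.61²/82 = 0.0557257
  stratum Unit C: (1450/4450)²·9.55²/198 = 0.0489055
  stratum Unit D: (500/4450)²·16.07²/38 = 0.0857962
V̂(x̄_st) = 0.240112
SE(x̄_st) = √0.240112 = 0.490013

x̄_st ≈ 38.897, SE ≈ 0.490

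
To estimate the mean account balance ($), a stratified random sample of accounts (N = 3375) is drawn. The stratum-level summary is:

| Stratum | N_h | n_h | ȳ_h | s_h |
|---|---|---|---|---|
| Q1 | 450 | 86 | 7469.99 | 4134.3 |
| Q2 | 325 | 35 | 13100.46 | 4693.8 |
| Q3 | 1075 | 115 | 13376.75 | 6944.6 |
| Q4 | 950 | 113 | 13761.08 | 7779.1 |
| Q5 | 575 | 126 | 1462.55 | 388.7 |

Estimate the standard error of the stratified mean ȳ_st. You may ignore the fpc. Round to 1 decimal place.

SE(ȳ_st) ≈ 307.2

V̂(ȳ_st) = Σ W_h² s_h²/n_h, with W_h = N_h/N and N = 3375:
  stratum Q1: (450/3375)²·4134.3²/86 = 3533.32
  stratum Q2: (325/3375)²·4693.8²/35 = 5837.14
  stratum Q3: (1075/3375)²·6944.6²/115 = 42546.7
  stratum Q4: (950/3375)²·7779.1²/113 = 42430.7
  stratum Q5: (575/3375)²·388.7²/126 = 34.8054
V̂(ȳ_st) = 94382.7
SE(ȳ_st) = √94382.7 = 307.218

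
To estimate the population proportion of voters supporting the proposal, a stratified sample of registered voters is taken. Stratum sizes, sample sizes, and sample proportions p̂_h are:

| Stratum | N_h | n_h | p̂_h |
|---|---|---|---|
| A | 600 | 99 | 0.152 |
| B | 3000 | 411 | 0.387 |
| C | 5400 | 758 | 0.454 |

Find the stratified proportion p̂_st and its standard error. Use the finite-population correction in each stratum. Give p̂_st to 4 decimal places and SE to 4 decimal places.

p̂_st ≈ 0.4115, SE ≈ 0.0127

N = 9000; stratum weights W_h = N_h/N.
p̂_st = Σ W_h p̂_h = (600·0.152 + 3000·0.387 + 5400·0.454)/9000 = 0.41153
V̂(p̂_st) = Σ W_h² (1 − n_h/N_h) p̂_h(1−p̂_h)/(n_h−1):
  stratum A: (600/9000)²·(1 − 99/600)·0.152·0.848/98 = 4.8811e-06
  stratum B: (3000/9000)²·(1 − 411/3000)·0.387·0.613/410 = 5.54825e-05
  stratum C: (5400/9000)²·(1 − 758/5400)·0.454·0.546/757 = 0.000101337
V̂(p̂_st) = 0.0001617; SE = √V̂ = 0.0127161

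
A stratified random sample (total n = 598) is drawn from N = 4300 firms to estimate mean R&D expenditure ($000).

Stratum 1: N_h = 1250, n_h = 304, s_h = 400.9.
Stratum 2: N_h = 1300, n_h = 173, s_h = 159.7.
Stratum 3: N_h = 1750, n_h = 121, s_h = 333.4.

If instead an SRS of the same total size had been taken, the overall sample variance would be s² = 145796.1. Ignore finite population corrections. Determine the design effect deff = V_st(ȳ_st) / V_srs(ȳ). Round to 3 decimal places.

V̂(ȳ_st) = Σ W_h² s_h²/n_h, with W_h = N_h/N and N = 4300:
  stratum 1: (1250/4300)²·400.9²/304 = 44.6768
  stratum 2: (1300/4300)²·159.7²/173 = 13.4745
  stratum 3: (1750/4300)²·333.4²/121 = 152.155
V_st = 210.306
V_srs = s²/n = 145796.1/598 = 243.806
deff = V_st / V_srs = 210.306/243.806 = 0.8626

deff ≈ 0.863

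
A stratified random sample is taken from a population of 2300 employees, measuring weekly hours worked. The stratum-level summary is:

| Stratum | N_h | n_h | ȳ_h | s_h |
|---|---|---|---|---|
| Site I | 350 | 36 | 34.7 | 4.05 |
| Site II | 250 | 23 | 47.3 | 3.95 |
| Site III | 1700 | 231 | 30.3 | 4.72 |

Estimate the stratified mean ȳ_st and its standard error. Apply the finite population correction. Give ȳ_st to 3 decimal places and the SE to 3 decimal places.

ȳ_st ≈ 32.817, SE ≈ 0.250

ȳ_st = Σ W_h ȳ_h = (350·34.7 + 250·47.3 + 1700·30.3)/2300 = 32.81739
V̂(ȳ_st) = Σ W_h² (1 − n_h/N_h) s_h²/n_h, with W_h = N_h/N and N = 2300:
  stratum Site I: (350/2300)²·(1 − 36/350)·4.05²/36 = 0.00946563
  stratum Site II: (250/2300)²·(1 − 23/250)·3.95²/23 = 0.00727741
  stratum Site III: (1700/2300)²·(1 − 231/1700)·4.72²/231 = 0.0455289
V̂(ȳ_st) = 0.0622719
SE(ȳ_st) = √0.0622719 = 0.249543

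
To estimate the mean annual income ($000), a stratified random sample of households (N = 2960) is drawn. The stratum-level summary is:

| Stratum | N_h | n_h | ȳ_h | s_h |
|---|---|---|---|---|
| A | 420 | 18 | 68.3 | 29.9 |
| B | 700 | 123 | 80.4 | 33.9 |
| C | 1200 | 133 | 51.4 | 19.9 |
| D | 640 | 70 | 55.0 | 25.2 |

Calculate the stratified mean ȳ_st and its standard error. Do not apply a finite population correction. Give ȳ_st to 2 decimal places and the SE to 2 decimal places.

ȳ_st = Σ W_h ȳ_h = (420·68.3 + 700·80.4 + 1200·51.4 + 640·55.0)/2960 = 61.43446
V̂(ȳ_st) = Σ W_h² s_h²/n_h, with W_h = N_h/N and N = 2960:
  stratum A: (420/2960)²·29.9²/18 = 0.999966
  stratum B: (700/2960)²·33.9²/123 = 0.522525
  stratum C: (1200/2960)²·19.9²/133 = 0.489366
  stratum D: (640/2960)²·25.2²/70 = 0.424111
V̂(ȳ_st) = 2.43597
SE(ȳ_st) = √2.43597 = 1.56076

ȳ_st ≈ 61.43, SE ≈ 1.56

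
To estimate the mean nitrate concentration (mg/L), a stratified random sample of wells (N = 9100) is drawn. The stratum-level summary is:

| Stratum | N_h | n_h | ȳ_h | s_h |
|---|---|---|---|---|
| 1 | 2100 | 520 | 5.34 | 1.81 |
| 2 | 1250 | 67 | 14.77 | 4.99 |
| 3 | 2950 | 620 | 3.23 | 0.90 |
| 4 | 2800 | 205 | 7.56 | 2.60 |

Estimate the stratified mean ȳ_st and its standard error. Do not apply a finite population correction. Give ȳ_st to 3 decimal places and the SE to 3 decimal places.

ȳ_st ≈ 6.634, SE ≈ 0.103

ȳ_st = Σ W_h ȳ_h = (2100·5.34 + 1250·14.77 + 2950·3.23 + 2800·7.56)/9100 = 6.63440
V̂(ȳ_st) = Σ W_h² s_h²/n_h, with W_h = N_h/N and N = 9100:
  stratum 1: (2100/9100)²·1.81²/520 = 0.000335513
  stratum 2: (1250/9100)²·4.99²/67 = 0.00701235
  stratum 3: (2950/9100)²·0.90²/620 = 0.000137295
  stratum 4: (2800/9100)²·2.60²/205 = 0.00312195
V̂(ȳ_st) = 0.0106071
SE(ȳ_st) = √0.0106071 = 0.102991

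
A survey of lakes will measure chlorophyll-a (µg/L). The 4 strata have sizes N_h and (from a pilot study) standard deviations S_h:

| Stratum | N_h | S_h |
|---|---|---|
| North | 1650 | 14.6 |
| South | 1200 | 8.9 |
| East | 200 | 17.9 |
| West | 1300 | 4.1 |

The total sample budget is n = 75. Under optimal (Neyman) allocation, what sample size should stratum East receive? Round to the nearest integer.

Neyman allocation: n_h = n · N_h S_h / Σ N_i S_i, with n = 75.
  stratum North: N_h·S_h = 1650·14.6 = 24090.00
  stratum South: N_h·S_h = 1200·8.9 = 10680.00
  stratum East: N_h·S_h = 200·17.9 = 3580.00
  stratum West: N_h·S_h = 1300·4.1 = 5330.00
Σ N_h S_h = 43680.00
n for stratum East = 75·3580.00/43680.00 = 6.147 → 6

6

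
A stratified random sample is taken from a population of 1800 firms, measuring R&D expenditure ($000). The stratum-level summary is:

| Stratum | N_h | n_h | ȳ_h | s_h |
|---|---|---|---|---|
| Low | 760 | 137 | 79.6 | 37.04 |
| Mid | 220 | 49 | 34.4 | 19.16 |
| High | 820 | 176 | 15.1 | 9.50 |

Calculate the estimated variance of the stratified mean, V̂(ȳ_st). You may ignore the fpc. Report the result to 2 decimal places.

V̂(ȳ_st) ≈ 2.00

V̂(ȳ_st) = Σ W_h² s_h²/n_h, with W_h = N_h/N and N = 1800:
  stratum Low: (760/1800)²·37.04²/137 = 1.78527
  stratum Mid: (220/1800)²·19.16²/49 = 0.111917
  stratum High: (820/1800)²·9.50²/176 = 0.106419
V̂(ȳ_st) = 2.0036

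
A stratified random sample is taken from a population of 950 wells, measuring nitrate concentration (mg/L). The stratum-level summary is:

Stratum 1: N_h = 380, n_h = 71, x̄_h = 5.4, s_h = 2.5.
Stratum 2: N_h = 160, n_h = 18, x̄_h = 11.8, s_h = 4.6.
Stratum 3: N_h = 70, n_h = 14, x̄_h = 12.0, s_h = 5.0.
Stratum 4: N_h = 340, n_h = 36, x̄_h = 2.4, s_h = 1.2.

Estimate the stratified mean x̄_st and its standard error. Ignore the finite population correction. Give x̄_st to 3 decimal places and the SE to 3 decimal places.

x̄_st ≈ 5.891, SE ≈ 0.249

x̄_st = Σ W_h x̄_h = (380·5.4 + 160·11.8 + 70·12.0 + 340·2.4)/950 = 5.89053
V̂(x̄_st) = Σ W_h² s_h²/n_h, with W_h = N_h/N and N = 950:
  stratum 1: (380/950)²·2.5²/71 = 0.0140845
  stratum 2: (160/950)²·4.6²/18 = 0.0333454
  stratum 3: (70/950)²·5.0²/14 = 0.00969529
  stratum 4: (340/950)²·1.2²/36 = 0.00512355
V̂(x̄_st) = 0.0622487
SE(x̄_st) = √0.0622487 = 0.249497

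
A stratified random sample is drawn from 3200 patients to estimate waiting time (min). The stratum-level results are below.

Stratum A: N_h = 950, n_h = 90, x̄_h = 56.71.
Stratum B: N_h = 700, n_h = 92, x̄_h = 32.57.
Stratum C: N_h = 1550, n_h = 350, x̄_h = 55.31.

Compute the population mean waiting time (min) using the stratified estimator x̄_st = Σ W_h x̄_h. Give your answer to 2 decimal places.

x̄_st ≈ 50.75

N = Σ N_h = 3200. Stratum weights W_h = N_h/N.
x̄_st = (950·56.71 + 700·32.57 + 1550·55.31) / 3200 = 50.7512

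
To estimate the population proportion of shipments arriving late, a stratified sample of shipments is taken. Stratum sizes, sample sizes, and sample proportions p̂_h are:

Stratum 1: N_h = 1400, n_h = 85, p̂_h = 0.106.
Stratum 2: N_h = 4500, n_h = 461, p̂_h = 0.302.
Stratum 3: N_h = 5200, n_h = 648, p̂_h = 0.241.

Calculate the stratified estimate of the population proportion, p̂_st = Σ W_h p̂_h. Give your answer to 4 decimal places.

N = 11100; stratum weights W_h = N_h/N.
p̂_st = Σ W_h p̂_h = (1400·0.106 + 4500·0.302 + 5200·0.241)/11100 = 0.24870

p̂_st ≈ 0.2487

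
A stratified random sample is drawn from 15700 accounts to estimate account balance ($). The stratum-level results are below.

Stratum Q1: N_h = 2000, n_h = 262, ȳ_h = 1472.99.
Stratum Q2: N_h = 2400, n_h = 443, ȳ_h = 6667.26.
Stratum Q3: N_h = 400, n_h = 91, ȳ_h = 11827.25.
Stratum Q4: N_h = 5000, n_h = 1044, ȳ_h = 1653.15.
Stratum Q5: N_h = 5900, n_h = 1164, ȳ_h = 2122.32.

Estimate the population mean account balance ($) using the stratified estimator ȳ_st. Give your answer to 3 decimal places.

N = Σ N_h = 15700. Stratum weights W_h = N_h/N.
ȳ_st = (2000·1472.99 + 2400·6667.26 + 400·11827.25 + 5000·1653.15 + 5900·2122.32) / 15700 = 2832.21287

ȳ_st ≈ 2832.213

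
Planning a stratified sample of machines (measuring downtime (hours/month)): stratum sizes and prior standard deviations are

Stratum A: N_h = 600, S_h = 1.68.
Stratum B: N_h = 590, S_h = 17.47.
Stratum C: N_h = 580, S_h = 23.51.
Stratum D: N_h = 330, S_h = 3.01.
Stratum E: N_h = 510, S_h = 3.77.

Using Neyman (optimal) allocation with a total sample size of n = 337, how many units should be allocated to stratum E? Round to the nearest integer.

23

Neyman allocation: n_h = n · N_h S_h / Σ N_i S_i, with n = 337.
  stratum A: N_h·S_h = 600·1.68 = 1008.00
  stratum B: N_h·S_h = 590·17.47 = 10307.30
  stratum C: N_h·S_h = 580·23.51 = 13635.80
  stratum D: N_h·S_h = 330·3.01 = 993.30
  stratum E: N_h·S_h = 510·3.77 = 1922.70
Σ N_h S_h = 27867.10
n for stratum E = 337·1922.70/27867.10 = 23.251 → 23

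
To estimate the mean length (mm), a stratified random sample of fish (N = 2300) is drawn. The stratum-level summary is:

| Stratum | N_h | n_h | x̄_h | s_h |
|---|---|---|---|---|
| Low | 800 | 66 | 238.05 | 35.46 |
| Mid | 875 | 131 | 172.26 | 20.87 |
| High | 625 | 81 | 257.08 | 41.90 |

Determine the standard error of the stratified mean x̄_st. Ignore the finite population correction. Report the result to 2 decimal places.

V̂(x̄_st) = Σ W_h² s_h²/n_h, with W_h = N_h/N and N = 2300:
  stratum Low: (800/2300)²·35.46²/66 = 2.30493
  stratum Mid: (875/2300)²·20.87²/131 = 0.481209
  stratum High: (625/2300)²·41.90²/81 = 1.60047
V̂(x̄_st) = 4.38661
SE(x̄_st) = √4.38661 = 2.09442

SE(x̄_st) ≈ 2.09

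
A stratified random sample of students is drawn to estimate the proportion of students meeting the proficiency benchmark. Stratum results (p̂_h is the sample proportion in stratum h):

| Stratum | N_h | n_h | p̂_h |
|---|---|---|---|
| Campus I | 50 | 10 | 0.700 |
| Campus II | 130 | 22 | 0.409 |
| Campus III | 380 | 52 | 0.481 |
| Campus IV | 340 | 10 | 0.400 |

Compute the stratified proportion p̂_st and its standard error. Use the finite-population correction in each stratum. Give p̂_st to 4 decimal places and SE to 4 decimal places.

N = 900; stratum weights W_h = N_h/N.
p̂_st = Σ W_h p̂_h = (50·0.700 + 130·0.409 + 380·0.481 + 340·0.400)/900 = 0.45217
V̂(p̂_st) = Σ W_h² (1 − n_h/N_h) p̂_h(1−p̂_h)/(n_h−1):
  stratum Campus I: (50/900)²·(1 − 10/50)·0.700·0.300/9 = 5.76132e-05
  stratum Campus II: (130/900)²·(1 − 22/130)·0.409·0.591/21 = 0.000199514
  stratum Campus III: (380/900)²·(1 − 52/380)·0.481·0.519/51 = 0.000753208
  stratum Campus IV: (340/900)²·(1 − 10/340)·0.400·0.600/9 = 0.00369383
V̂(p̂_st) = 0.00470416; SE = √V̂ = 0.0685869

p̂_st ≈ 0.4522, SE ≈ 0.0686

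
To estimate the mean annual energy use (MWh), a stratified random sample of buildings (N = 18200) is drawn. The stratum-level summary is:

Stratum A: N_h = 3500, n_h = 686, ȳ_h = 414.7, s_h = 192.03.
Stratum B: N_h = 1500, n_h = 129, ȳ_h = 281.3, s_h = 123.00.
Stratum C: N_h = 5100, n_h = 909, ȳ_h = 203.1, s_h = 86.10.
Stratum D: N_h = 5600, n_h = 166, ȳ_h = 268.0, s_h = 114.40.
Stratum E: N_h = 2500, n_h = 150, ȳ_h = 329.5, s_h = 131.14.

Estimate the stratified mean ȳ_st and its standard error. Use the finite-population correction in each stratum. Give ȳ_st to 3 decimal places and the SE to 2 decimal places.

ȳ_st = Σ W_h ȳ_h = (3500·414.7 + 1500·281.3 + 5100·203.1 + 5600·268.0 + 2500·329.5)/18200 = 287.56923
V̂(ȳ_st) = Σ W_h² (1 − n_h/N_h) s_h²/n_h, with W_h = N_h/N and N = 18200:
  stratum A: (3500/18200)²·(1 − 686/3500)·192.03²/686 = 1.59832
  stratum B: (1500/18200)²·(1 − 129/1500)·123.00²/129 = 0.728126
  stratum C: (5100/18200)²·(1 − 909/5100)·86.10²/909 = 0.526244
  stratum D: (5600/18200)²·(1 − 166/5600)·114.40²/166 = 7.24284
  stratum E: (2500/18200)²·(1 − 150/2500)·131.14²/150 = 2.0335
V̂(ȳ_st) = 12.129
SE(ȳ_st) = √12.129 = 3.48268

ȳ_st ≈ 287.569, SE ≈ 3.48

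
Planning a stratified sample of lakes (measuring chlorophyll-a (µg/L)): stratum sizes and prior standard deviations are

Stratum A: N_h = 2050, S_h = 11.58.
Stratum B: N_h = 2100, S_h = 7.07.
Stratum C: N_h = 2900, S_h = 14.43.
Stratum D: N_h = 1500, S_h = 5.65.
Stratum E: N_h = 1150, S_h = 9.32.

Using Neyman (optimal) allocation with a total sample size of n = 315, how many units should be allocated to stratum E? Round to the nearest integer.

34

Neyman allocation: n_h = n · N_h S_h / Σ N_i S_i, with n = 315.
  stratum A: N_h·S_h = 2050·11.58 = 23739.00
  stratum B: N_h·S_h = 2100·7.07 = 14847.00
  stratum C: N_h·S_h = 2900·14.43 = 41847.00
  stratum D: N_h·S_h = 1500·5.65 = 8475.00
  stratum E: N_h·S_h = 1150·9.32 = 10718.00
Σ N_h S_h = 99626.00
n for stratum E = 315·10718.00/99626.00 = 33.888 → 34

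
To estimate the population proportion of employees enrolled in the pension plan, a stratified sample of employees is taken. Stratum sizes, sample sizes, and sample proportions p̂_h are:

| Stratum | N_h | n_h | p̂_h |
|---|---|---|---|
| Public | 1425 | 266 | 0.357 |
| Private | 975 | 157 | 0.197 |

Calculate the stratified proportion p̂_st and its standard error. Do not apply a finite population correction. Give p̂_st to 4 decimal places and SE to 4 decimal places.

N = 2400; stratum weights W_h = N_h/N.
p̂_st = Σ W_h p̂_h = (1425·0.357 + 975·0.197)/2400 = 0.29200
V̂(p̂_st) = Σ W_h² p̂_h(1−p̂_h)/(n_h−1):
  stratum Public: (1425/2400)²·0.357·0.643/265 = 0.00030538
  stratum Private: (975/2400)²·0.197·0.803/156 = 0.000167357
V̂(p̂_st) = 0.000472737; SE = √V̂ = 0.0217425

p̂_st ≈ 0.2920, SE ≈ 0.0217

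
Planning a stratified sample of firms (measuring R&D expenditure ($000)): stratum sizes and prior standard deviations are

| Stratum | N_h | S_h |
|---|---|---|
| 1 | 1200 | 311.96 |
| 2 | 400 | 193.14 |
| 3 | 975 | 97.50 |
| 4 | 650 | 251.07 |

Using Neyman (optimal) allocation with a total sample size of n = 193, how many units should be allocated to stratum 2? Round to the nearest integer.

Neyman allocation: n_h = n · N_h S_h / Σ N_i S_i, with n = 193.
  stratum 1: N_h·S_h = 1200·311.96 = 374352.00
  stratum 2: N_h·S_h = 400·193.14 = 77256.00
  stratum 3: N_h·S_h = 975·97.50 = 95062.50
  stratum 4: N_h·S_h = 650·251.07 = 163195.50
Σ N_h S_h = 709866.00
n for stratum 2 = 193·77256.00/709866.00 = 21.005 → 21

21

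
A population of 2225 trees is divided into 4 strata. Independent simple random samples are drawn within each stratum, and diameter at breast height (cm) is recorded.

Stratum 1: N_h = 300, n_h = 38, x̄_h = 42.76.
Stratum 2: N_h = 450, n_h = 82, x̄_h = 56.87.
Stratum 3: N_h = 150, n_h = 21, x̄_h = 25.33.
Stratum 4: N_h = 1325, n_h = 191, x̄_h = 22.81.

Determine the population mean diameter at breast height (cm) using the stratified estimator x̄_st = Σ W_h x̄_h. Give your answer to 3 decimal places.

N = Σ N_h = 2225. Stratum weights W_h = N_h/N.
x̄_st = (300·42.76 + 450·56.87 + 150·25.33 + 1325·22.81) / 2225 = 32.55831

x̄_st ≈ 32.558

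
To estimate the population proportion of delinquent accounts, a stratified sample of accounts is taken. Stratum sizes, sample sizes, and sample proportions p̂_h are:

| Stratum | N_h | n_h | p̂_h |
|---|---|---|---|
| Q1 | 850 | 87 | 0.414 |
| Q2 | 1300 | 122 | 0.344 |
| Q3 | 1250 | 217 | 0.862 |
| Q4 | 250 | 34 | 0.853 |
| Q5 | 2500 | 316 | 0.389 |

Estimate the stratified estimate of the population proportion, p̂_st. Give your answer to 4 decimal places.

p̂_st ≈ 0.4979

N = 6150; stratum weights W_h = N_h/N.
p̂_st = Σ W_h p̂_h = (850·0.414 + 1300·0.344 + 1250·0.862 + 250·0.853 + 2500·0.389)/6150 = 0.49794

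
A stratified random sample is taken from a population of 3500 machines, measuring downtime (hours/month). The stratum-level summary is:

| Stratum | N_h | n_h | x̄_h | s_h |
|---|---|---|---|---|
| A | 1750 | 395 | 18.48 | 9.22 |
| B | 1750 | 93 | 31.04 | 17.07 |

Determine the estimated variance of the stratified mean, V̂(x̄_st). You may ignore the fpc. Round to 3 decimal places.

V̂(x̄_st) = Σ W_h² s_h²/n_h, with W_h = N_h/N and N = 3500:
  stratum A: (1750/3500)²·9.22²/395 = 0.0538028
  stratum B: (1750/3500)²·17.07²/93 = 0.783293
V̂(x̄_st) = 0.837096

V̂(x̄_st) ≈ 0.837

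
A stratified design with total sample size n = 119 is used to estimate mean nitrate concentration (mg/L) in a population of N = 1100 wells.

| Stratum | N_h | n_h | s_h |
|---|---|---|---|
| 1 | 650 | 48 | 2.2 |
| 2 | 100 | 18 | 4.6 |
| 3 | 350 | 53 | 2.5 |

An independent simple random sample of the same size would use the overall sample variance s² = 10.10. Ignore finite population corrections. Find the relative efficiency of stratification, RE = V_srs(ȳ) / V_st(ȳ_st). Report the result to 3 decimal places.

RE ≈ 1.493

V̂(ȳ_st) = Σ W_h² s_h²/n_h, with W_h = N_h/N and N = 1100:
  stratum 1: (650/1100)²·2.2²/48 = 0.0352083
  stratum 2: (100/1100)²·4.6²/18 = 0.00971534
  stratum 3: (350/1100)²·2.5²/53 = 0.0119386
V_st = 0.0568623
V_srs = s²/n = 10.10/119 = 0.0848739
Relative efficiency = V_srs / V_st = 0.0848739/0.0568623 = 1.4926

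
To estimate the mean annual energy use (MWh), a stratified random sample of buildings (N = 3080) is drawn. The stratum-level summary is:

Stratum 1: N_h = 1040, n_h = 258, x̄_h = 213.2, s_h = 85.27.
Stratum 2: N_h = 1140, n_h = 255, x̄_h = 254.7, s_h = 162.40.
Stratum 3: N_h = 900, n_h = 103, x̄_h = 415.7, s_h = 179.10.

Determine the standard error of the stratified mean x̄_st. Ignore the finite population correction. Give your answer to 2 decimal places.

SE(x̄_st) ≈ 6.63

V̂(x̄_st) = Σ W_h² s_h²/n_h, with W_h = N_h/N and N = 3080:
  stratum 1: (1040/3080)²·85.27²/258 = 3.2132
  stratum 2: (1140/3080)²·162.40²/255 = 14.169
  stratum 3: (900/3080)²·179.10²/103 = 26.5912
V̂(x̄_st) = 43.9734
SE(x̄_st) = √43.9734 = 6.63124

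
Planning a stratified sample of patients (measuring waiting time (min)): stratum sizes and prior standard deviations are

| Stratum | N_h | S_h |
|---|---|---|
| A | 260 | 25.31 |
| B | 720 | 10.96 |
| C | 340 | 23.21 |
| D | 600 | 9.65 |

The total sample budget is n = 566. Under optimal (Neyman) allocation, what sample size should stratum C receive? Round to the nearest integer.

Neyman allocation: n_h = n · N_h S_h / Σ N_i S_i, with n = 566.
  stratum A: N_h·S_h = 260·25.31 = 6580.60
  stratum B: N_h·S_h = 720·10.96 = 7891.20
  stratum C: N_h·S_h = 340·23.21 = 7891.40
  stratum D: N_h·S_h = 600·9.65 = 5790.00
Σ N_h S_h = 28153.20
n for stratum C = 566·7891.40/28153.20 = 158.651 → 159

159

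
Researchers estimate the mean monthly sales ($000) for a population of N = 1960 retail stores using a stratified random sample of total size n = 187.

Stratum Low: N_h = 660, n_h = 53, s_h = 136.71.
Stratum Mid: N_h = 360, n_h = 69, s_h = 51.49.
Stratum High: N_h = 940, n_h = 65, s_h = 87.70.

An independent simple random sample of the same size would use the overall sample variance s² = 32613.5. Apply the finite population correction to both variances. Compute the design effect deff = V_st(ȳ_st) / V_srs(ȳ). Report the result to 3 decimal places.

V̂(ȳ_st) = Σ W_h² (1 − n_h/N_h) s_h²/n_h, with W_h = N_h/N and N = 1960:
  stratum Low: (660/1960)²·(1 − 53/660)·136.71²/53 = 36.7744
  stratum Mid: (360/1960)²·(1 − 69/360)·51.49²/69 = 1.0478
  stratum High: (940/1960)²·(1 − 65/940)·87.70²/65 = 25.3343
V_st = 63.1565
V_srs = (1 − 187/1960)·32613.5/187 = 157.764
deff = V_st / V_srs = 63.1565/157.764 = 0.4003

deff ≈ 0.400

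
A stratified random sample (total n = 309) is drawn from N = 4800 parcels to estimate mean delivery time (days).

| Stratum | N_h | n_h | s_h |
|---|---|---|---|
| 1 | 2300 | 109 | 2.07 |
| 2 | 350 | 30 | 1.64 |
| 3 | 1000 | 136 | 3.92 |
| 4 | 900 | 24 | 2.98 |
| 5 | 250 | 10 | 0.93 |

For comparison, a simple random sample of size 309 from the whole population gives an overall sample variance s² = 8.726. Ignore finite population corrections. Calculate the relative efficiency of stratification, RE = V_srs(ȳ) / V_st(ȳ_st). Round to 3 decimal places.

RE ≈ 1.021

V̂(ȳ_st) = Σ W_h² s_h²/n_h, with W_h = N_h/N and N = 4800:
  stratum 1: (2300/4800)²·2.07²/109 = 0.00902584
  stratum 2: (350/4800)²·1.64²/30 = 0.000476672
  stratum 3: (1000/4800)²·3.92²/136 = 0.004904
  stratum 4: (900/4800)²·2.98²/24 = 0.0130084
  stratum 5: (250/4800)²·0.93²/10 = 0.000234619
V_st = 0.0276495
V_srs = s²/n = 8.726/309 = 0.0282395
Relative efficiency = V_srs / V_st = 0.0282395/0.0276495 = 1.0213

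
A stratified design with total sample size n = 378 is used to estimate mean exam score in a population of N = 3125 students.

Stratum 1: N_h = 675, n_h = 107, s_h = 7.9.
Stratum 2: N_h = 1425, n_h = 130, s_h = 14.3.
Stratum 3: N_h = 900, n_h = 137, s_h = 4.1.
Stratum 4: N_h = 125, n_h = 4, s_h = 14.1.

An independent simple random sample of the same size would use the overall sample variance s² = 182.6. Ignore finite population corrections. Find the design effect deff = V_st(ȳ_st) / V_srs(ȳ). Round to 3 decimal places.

V̂(ȳ_st) = Σ W_h² s_h²/n_h, with W_h = N_h/N and N = 3125:
  stratum 1: (675/3125)²·7.9²/107 = 0.0272131
  stratum 2: (1425/3125)²·14.3²/130 = 0.327083
  stratum 3: (900/3125)²·4.1²/137 = 0.0101773
  stratum 4: (125/3125)²·14.1²/4 = 0.079524
V_st = 0.443998
V_srs = s²/n = 182.6/378 = 0.483069
deff = V_st / V_srs = 0.443998/0.483069 = 0.9191

deff ≈ 0.919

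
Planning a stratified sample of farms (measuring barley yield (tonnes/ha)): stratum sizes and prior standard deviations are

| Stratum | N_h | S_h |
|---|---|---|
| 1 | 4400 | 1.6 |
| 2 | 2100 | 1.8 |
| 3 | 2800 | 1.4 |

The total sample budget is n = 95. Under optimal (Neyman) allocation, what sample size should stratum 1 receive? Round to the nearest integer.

45

Neyman allocation: n_h = n · N_h S_h / Σ N_i S_i, with n = 95.
  stratum 1: N_h·S_h = 4400·1.6 = 7040.00
  stratum 2: N_h·S_h = 2100·1.8 = 3780.00
  stratum 3: N_h·S_h = 2800·1.4 = 3920.00
Σ N_h S_h = 14740.00
n for stratum 1 = 95·7040.00/14740.00 = 45.373 → 45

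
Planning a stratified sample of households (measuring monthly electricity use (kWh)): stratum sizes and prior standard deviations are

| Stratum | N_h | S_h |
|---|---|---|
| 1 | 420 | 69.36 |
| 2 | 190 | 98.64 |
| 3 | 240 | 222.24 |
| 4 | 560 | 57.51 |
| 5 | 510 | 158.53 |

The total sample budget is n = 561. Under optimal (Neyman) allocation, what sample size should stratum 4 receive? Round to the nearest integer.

Neyman allocation: n_h = n · N_h S_h / Σ N_i S_i, with n = 561.
  stratum 1: N_h·S_h = 420·69.36 = 29131.20
  stratum 2: N_h·S_h = 190·98.64 = 18741.60
  stratum 3: N_h·S_h = 240·222.24 = 53337.60
  stratum 4: N_h·S_h = 560·57.51 = 32205.60
  stratum 5: N_h·S_h = 510·158.53 = 80850.30
Σ N_h S_h = 214266.30
n for stratum 4 = 561·32205.60/214266.30 = 84.322 → 84

84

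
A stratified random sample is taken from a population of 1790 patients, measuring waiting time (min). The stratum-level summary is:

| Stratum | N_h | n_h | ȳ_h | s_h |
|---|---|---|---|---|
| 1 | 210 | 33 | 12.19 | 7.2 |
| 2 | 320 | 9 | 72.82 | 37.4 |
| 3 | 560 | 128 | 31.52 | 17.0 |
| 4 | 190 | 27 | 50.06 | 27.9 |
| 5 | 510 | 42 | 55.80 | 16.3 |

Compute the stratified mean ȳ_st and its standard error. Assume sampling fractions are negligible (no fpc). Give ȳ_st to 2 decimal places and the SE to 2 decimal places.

ȳ_st ≈ 45.52, SE ≈ 2.46

ȳ_st = Σ W_h ȳ_h = (210·12.19 + 320·72.82 + 560·31.52 + 190·50.06 + 510·55.80)/1790 = 45.52117
V̂(ȳ_st) = Σ W_h² s_h²/n_h, with W_h = N_h/N and N = 1790:
  stratum 1: (210/1790)²·7.2²/33 = 0.0216214
  stratum 2: (320/1790)²·37.4²/9 = 4.967
  stratum 3: (560/1790)²·17.0²/128 = 0.220982
  stratum 4: (190/1790)²·27.9²/27 = 0.324822
  stratum 5: (510/1790)²·16.3²/42 = 0.513523
V̂(ȳ_st) = 6.04795
SE(ȳ_st) = √6.04795 = 2.45926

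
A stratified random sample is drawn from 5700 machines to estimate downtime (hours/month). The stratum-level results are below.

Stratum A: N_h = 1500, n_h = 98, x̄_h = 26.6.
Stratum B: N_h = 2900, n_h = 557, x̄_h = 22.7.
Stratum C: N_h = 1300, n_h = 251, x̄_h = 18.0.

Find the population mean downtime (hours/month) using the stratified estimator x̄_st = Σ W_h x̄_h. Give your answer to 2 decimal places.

N = Σ N_h = 5700. Stratum weights W_h = N_h/N.
x̄_st = (1500·26.6 + 2900·22.7 + 1300·18.0) / 5700 = 22.6544

x̄_st ≈ 22.65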